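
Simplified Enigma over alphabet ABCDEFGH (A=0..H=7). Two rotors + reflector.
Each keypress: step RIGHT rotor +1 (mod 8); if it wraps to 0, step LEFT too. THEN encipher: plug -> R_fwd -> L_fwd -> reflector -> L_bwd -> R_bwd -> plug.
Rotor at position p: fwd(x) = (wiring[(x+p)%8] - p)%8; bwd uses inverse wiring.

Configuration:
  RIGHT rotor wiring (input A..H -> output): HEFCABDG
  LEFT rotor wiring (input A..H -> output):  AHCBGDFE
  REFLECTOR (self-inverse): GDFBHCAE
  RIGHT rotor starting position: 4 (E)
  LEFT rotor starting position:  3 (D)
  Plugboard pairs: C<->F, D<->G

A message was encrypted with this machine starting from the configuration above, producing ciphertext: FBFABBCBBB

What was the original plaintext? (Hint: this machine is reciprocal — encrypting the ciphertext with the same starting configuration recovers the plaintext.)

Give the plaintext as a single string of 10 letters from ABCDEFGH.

Answer: ADEEFGDGHE

Derivation:
Char 1 ('F'): step: R->5, L=3; F->plug->C->R->B->L->D->refl->B->L'->E->R'->A->plug->A
Char 2 ('B'): step: R->6, L=3; B->plug->B->R->A->L->G->refl->A->L'->C->R'->G->plug->D
Char 3 ('F'): step: R->7, L=3; F->plug->C->R->F->L->F->refl->C->L'->D->R'->E->plug->E
Char 4 ('A'): step: R->0, L->4 (L advanced); A->plug->A->R->H->L->F->refl->C->L'->A->R'->E->plug->E
Char 5 ('B'): step: R->1, L=4; B->plug->B->R->E->L->E->refl->H->L'->B->R'->C->plug->F
Char 6 ('B'): step: R->2, L=4; B->plug->B->R->A->L->C->refl->F->L'->H->R'->D->plug->G
Char 7 ('C'): step: R->3, L=4; C->plug->F->R->E->L->E->refl->H->L'->B->R'->G->plug->D
Char 8 ('B'): step: R->4, L=4; B->plug->B->R->F->L->D->refl->B->L'->C->R'->D->plug->G
Char 9 ('B'): step: R->5, L=4; B->plug->B->R->G->L->G->refl->A->L'->D->R'->H->plug->H
Char 10 ('B'): step: R->6, L=4; B->plug->B->R->A->L->C->refl->F->L'->H->R'->E->plug->E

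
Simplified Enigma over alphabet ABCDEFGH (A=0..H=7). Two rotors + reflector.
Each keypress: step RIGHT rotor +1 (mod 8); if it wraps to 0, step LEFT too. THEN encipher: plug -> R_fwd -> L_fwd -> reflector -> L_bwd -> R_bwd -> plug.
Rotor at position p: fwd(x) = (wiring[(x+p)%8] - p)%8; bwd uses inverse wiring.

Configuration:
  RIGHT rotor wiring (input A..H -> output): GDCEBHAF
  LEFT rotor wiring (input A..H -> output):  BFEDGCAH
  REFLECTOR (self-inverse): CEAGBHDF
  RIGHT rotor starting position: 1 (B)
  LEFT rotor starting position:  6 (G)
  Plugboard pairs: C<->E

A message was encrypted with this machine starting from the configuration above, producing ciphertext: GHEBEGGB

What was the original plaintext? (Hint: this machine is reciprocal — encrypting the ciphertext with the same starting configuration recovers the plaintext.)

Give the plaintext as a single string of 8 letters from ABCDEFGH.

Answer: BACFFACD

Derivation:
Char 1 ('G'): step: R->2, L=6; G->plug->G->R->E->L->G->refl->D->L'->C->R'->B->plug->B
Char 2 ('H'): step: R->3, L=6; H->plug->H->R->H->L->E->refl->B->L'->B->R'->A->plug->A
Char 3 ('E'): step: R->4, L=6; E->plug->C->R->E->L->G->refl->D->L'->C->R'->E->plug->C
Char 4 ('B'): step: R->5, L=6; B->plug->B->R->D->L->H->refl->F->L'->F->R'->F->plug->F
Char 5 ('E'): step: R->6, L=6; E->plug->C->R->A->L->C->refl->A->L'->G->R'->F->plug->F
Char 6 ('G'): step: R->7, L=6; G->plug->G->R->A->L->C->refl->A->L'->G->R'->A->plug->A
Char 7 ('G'): step: R->0, L->7 (L advanced); G->plug->G->R->A->L->A->refl->C->L'->B->R'->E->plug->C
Char 8 ('B'): step: R->1, L=7; B->plug->B->R->B->L->C->refl->A->L'->A->R'->D->plug->D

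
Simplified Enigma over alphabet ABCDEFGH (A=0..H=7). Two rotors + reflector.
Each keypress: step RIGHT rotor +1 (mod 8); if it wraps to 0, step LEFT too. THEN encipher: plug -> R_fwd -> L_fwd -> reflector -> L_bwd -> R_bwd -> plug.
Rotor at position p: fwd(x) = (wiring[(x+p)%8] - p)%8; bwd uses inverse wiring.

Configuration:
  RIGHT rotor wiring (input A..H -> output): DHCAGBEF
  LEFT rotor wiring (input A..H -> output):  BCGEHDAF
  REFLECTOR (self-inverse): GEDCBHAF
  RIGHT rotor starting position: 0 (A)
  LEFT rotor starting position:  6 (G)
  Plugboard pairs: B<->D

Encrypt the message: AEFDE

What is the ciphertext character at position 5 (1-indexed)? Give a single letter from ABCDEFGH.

Char 1 ('A'): step: R->1, L=6; A->plug->A->R->G->L->B->refl->E->L'->D->R'->F->plug->F
Char 2 ('E'): step: R->2, L=6; E->plug->E->R->C->L->D->refl->C->L'->A->R'->A->plug->A
Char 3 ('F'): step: R->3, L=6; F->plug->F->R->A->L->C->refl->D->L'->C->R'->E->plug->E
Char 4 ('D'): step: R->4, L=6; D->plug->B->R->F->L->G->refl->A->L'->E->R'->H->plug->H
Char 5 ('E'): step: R->5, L=6; E->plug->E->R->C->L->D->refl->C->L'->A->R'->C->plug->C

C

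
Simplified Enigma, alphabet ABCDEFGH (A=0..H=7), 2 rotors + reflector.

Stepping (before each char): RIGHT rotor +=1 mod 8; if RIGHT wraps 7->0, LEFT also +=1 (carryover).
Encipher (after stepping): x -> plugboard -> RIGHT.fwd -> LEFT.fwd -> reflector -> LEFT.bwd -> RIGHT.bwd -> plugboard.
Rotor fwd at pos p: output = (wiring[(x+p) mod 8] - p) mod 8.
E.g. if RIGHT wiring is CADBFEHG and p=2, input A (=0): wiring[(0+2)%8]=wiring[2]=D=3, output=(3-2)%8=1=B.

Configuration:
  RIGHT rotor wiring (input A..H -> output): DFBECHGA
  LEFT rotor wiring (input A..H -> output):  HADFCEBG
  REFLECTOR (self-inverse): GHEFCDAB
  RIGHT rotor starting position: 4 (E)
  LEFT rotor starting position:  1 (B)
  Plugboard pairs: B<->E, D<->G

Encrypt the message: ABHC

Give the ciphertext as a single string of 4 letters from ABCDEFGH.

Char 1 ('A'): step: R->5, L=1; A->plug->A->R->C->L->E->refl->C->L'->B->R'->B->plug->E
Char 2 ('B'): step: R->6, L=1; B->plug->E->R->D->L->B->refl->H->L'->A->R'->A->plug->A
Char 3 ('H'): step: R->7, L=1; H->plug->H->R->H->L->G->refl->A->L'->F->R'->E->plug->B
Char 4 ('C'): step: R->0, L->2 (L advanced); C->plug->C->R->B->L->D->refl->F->L'->G->R'->G->plug->D

Answer: EABD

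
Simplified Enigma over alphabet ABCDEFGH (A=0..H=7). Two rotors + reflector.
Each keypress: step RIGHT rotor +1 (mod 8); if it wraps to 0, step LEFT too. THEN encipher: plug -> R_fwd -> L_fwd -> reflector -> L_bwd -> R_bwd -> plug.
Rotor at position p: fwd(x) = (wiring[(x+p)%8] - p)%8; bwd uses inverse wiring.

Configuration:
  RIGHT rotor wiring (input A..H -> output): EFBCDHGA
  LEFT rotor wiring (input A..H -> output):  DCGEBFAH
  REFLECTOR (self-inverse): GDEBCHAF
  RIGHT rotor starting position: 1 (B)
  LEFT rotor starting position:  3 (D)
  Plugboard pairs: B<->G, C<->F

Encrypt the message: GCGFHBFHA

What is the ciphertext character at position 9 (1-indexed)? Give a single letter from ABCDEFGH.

Char 1 ('G'): step: R->2, L=3; G->plug->B->R->A->L->B->refl->D->L'->H->R'->A->plug->A
Char 2 ('C'): step: R->3, L=3; C->plug->F->R->B->L->G->refl->A->L'->F->R'->E->plug->E
Char 3 ('G'): step: R->4, L=3; G->plug->B->R->D->L->F->refl->H->L'->G->R'->H->plug->H
Char 4 ('F'): step: R->5, L=3; F->plug->C->R->D->L->F->refl->H->L'->G->R'->H->plug->H
Char 5 ('H'): step: R->6, L=3; H->plug->H->R->B->L->G->refl->A->L'->F->R'->G->plug->B
Char 6 ('B'): step: R->7, L=3; B->plug->G->R->A->L->B->refl->D->L'->H->R'->H->plug->H
Char 7 ('F'): step: R->0, L->4 (L advanced); F->plug->C->R->B->L->B->refl->D->L'->D->R'->E->plug->E
Char 8 ('H'): step: R->1, L=4; H->plug->H->R->D->L->D->refl->B->L'->B->R'->C->plug->F
Char 9 ('A'): step: R->2, L=4; A->plug->A->R->H->L->A->refl->G->L'->F->R'->D->plug->D

D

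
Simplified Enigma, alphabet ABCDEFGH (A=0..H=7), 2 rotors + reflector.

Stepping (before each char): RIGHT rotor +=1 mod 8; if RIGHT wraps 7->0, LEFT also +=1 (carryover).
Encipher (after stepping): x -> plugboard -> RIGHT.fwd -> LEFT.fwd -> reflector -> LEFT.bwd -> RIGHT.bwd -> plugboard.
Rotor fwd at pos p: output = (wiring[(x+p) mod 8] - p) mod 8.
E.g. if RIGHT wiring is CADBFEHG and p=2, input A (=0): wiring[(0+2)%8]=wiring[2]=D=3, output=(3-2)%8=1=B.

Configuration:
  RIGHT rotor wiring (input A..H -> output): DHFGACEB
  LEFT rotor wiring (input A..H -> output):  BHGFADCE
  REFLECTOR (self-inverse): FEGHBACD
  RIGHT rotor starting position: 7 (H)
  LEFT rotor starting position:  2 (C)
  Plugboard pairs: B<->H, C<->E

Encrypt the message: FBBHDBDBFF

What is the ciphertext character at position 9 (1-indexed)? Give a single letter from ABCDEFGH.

Char 1 ('F'): step: R->0, L->3 (L advanced); F->plug->F->R->C->L->A->refl->F->L'->B->R'->H->plug->B
Char 2 ('B'): step: R->1, L=3; B->plug->H->R->C->L->A->refl->F->L'->B->R'->E->plug->C
Char 3 ('B'): step: R->2, L=3; B->plug->H->R->F->L->G->refl->C->L'->A->R'->D->plug->D
Char 4 ('H'): step: R->3, L=3; H->plug->B->R->F->L->G->refl->C->L'->A->R'->F->plug->F
Char 5 ('D'): step: R->4, L=3; D->plug->D->R->F->L->G->refl->C->L'->A->R'->C->plug->E
Char 6 ('B'): step: R->5, L=3; B->plug->H->R->D->L->H->refl->D->L'->H->R'->B->plug->H
Char 7 ('D'): step: R->6, L=3; D->plug->D->R->B->L->F->refl->A->L'->C->R'->G->plug->G
Char 8 ('B'): step: R->7, L=3; B->plug->H->R->F->L->G->refl->C->L'->A->R'->C->plug->E
Char 9 ('F'): step: R->0, L->4 (L advanced); F->plug->F->R->C->L->G->refl->C->L'->G->R'->D->plug->D

D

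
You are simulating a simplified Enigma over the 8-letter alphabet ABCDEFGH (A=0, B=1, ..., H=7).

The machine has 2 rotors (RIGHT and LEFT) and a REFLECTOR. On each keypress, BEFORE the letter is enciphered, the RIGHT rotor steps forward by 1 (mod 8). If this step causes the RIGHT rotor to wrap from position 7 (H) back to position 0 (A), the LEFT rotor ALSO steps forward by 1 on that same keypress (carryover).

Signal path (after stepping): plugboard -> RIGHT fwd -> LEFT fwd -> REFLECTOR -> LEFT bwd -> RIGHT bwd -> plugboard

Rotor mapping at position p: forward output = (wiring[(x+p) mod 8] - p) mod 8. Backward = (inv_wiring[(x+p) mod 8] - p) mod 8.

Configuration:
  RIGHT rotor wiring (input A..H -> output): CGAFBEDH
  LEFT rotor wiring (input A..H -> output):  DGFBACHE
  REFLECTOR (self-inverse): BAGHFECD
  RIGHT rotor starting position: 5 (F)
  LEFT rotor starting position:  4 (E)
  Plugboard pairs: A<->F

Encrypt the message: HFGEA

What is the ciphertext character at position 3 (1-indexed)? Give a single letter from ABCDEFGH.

Char 1 ('H'): step: R->6, L=4; H->plug->H->R->G->L->B->refl->A->L'->D->R'->G->plug->G
Char 2 ('F'): step: R->7, L=4; F->plug->A->R->A->L->E->refl->F->L'->H->R'->C->plug->C
Char 3 ('G'): step: R->0, L->5 (L advanced); G->plug->G->R->D->L->G->refl->C->L'->B->R'->E->plug->E

E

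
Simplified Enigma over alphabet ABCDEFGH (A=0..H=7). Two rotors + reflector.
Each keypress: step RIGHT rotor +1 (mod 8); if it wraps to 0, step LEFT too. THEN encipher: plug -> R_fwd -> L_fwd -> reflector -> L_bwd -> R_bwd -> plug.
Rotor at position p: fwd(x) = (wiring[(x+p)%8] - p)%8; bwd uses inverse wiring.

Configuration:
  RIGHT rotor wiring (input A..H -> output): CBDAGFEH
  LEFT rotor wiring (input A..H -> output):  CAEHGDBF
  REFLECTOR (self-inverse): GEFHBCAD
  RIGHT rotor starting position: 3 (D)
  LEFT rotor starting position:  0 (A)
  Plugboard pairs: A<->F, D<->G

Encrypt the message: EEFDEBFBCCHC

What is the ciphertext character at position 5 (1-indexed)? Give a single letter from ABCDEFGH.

Char 1 ('E'): step: R->4, L=0; E->plug->E->R->G->L->B->refl->E->L'->C->R'->A->plug->F
Char 2 ('E'): step: R->5, L=0; E->plug->E->R->E->L->G->refl->A->L'->B->R'->H->plug->H
Char 3 ('F'): step: R->6, L=0; F->plug->A->R->G->L->B->refl->E->L'->C->R'->F->plug->A
Char 4 ('D'): step: R->7, L=0; D->plug->G->R->G->L->B->refl->E->L'->C->R'->C->plug->C
Char 5 ('E'): step: R->0, L->1 (L advanced); E->plug->E->R->G->L->E->refl->B->L'->H->R'->H->plug->H

H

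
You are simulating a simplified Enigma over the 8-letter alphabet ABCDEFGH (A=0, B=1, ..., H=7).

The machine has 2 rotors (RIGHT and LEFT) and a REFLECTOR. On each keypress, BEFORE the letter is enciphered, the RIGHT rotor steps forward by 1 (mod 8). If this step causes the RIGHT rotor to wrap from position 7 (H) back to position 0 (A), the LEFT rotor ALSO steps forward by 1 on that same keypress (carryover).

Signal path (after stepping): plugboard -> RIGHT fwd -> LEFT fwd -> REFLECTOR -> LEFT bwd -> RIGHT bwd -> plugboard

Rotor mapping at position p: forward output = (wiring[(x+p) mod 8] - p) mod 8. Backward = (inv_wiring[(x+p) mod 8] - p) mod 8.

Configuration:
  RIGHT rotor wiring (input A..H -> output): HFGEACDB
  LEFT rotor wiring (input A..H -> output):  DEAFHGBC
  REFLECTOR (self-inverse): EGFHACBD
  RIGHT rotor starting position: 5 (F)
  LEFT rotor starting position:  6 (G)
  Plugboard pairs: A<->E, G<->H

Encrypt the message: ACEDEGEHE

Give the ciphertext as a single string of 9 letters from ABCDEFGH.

Char 1 ('A'): step: R->6, L=6; A->plug->E->R->A->L->D->refl->H->L'->F->R'->A->plug->E
Char 2 ('C'): step: R->7, L=6; C->plug->C->R->G->L->B->refl->G->L'->D->R'->G->plug->H
Char 3 ('E'): step: R->0, L->7 (L advanced); E->plug->A->R->H->L->C->refl->F->L'->C->R'->F->plug->F
Char 4 ('D'): step: R->1, L=7; D->plug->D->R->H->L->C->refl->F->L'->C->R'->F->plug->F
Char 5 ('E'): step: R->2, L=7; E->plug->A->R->E->L->G->refl->B->L'->D->R'->H->plug->G
Char 6 ('G'): step: R->3, L=7; G->plug->H->R->D->L->B->refl->G->L'->E->R'->F->plug->F
Char 7 ('E'): step: R->4, L=7; E->plug->A->R->E->L->G->refl->B->L'->D->R'->E->plug->A
Char 8 ('H'): step: R->5, L=7; H->plug->G->R->H->L->C->refl->F->L'->C->R'->D->plug->D
Char 9 ('E'): step: R->6, L=7; E->plug->A->R->F->L->A->refl->E->L'->B->R'->C->plug->C

Answer: EHFFGFADC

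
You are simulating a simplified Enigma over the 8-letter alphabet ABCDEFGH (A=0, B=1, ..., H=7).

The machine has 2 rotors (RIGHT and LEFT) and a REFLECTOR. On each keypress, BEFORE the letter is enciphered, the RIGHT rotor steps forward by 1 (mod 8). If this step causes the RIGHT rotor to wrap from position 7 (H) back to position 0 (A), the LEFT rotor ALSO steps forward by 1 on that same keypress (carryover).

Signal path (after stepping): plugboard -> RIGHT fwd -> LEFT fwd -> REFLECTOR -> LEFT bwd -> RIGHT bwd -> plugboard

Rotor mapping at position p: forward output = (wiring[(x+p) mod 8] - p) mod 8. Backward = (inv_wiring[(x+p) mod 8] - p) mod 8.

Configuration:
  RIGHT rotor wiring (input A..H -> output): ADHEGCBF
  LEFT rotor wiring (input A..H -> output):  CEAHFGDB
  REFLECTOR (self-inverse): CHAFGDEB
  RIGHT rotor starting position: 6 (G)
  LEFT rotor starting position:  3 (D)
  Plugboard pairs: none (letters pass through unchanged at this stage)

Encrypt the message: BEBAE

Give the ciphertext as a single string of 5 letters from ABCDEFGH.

Char 1 ('B'): step: R->7, L=3; B->plug->B->R->B->L->C->refl->A->L'->D->R'->G->plug->G
Char 2 ('E'): step: R->0, L->4 (L advanced); E->plug->E->R->G->L->E->refl->G->L'->E->R'->D->plug->D
Char 3 ('B'): step: R->1, L=4; B->plug->B->R->G->L->E->refl->G->L'->E->R'->G->plug->G
Char 4 ('A'): step: R->2, L=4; A->plug->A->R->F->L->A->refl->C->L'->B->R'->H->plug->H
Char 5 ('E'): step: R->3, L=4; E->plug->E->R->C->L->H->refl->B->L'->A->R'->G->plug->G

Answer: GDGHG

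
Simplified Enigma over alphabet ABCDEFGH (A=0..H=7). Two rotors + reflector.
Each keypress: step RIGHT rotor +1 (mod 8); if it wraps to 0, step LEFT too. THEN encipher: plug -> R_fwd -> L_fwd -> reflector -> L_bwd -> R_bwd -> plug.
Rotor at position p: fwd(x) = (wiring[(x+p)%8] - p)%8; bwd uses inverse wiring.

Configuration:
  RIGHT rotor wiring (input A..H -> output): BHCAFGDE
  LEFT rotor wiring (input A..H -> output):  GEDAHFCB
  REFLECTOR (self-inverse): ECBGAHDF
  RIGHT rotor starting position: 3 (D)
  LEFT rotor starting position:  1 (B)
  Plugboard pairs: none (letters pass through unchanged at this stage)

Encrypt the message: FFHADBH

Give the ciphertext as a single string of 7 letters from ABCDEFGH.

Answer: DACEBGF

Derivation:
Char 1 ('F'): step: R->4, L=1; F->plug->F->R->D->L->G->refl->D->L'->A->R'->D->plug->D
Char 2 ('F'): step: R->5, L=1; F->plug->F->R->F->L->B->refl->C->L'->B->R'->A->plug->A
Char 3 ('H'): step: R->6, L=1; H->plug->H->R->A->L->D->refl->G->L'->D->R'->C->plug->C
Char 4 ('A'): step: R->7, L=1; A->plug->A->R->F->L->B->refl->C->L'->B->R'->E->plug->E
Char 5 ('D'): step: R->0, L->2 (L advanced); D->plug->D->R->A->L->B->refl->C->L'->H->R'->B->plug->B
Char 6 ('B'): step: R->1, L=2; B->plug->B->R->B->L->G->refl->D->L'->D->R'->G->plug->G
Char 7 ('H'): step: R->2, L=2; H->plug->H->R->F->L->H->refl->F->L'->C->R'->F->plug->F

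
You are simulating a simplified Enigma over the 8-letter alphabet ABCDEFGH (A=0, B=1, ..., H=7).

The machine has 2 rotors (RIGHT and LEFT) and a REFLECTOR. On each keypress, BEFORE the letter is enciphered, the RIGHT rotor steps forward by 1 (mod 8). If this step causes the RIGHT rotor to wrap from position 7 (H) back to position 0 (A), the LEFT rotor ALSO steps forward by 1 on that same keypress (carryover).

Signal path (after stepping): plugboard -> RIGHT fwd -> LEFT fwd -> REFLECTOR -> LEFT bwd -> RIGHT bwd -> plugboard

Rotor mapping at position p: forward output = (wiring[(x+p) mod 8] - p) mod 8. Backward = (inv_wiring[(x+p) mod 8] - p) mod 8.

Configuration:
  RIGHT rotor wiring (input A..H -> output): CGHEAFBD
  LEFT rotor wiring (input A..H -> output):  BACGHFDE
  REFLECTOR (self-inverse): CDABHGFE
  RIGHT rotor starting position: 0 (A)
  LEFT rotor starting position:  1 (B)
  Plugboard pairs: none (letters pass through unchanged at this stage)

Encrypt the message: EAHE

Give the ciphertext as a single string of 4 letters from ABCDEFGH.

Char 1 ('E'): step: R->1, L=1; E->plug->E->R->E->L->E->refl->H->L'->A->R'->F->plug->F
Char 2 ('A'): step: R->2, L=1; A->plug->A->R->F->L->C->refl->A->L'->H->R'->E->plug->E
Char 3 ('H'): step: R->3, L=1; H->plug->H->R->E->L->E->refl->H->L'->A->R'->E->plug->E
Char 4 ('E'): step: R->4, L=1; E->plug->E->R->G->L->D->refl->B->L'->B->R'->B->plug->B

Answer: FEEB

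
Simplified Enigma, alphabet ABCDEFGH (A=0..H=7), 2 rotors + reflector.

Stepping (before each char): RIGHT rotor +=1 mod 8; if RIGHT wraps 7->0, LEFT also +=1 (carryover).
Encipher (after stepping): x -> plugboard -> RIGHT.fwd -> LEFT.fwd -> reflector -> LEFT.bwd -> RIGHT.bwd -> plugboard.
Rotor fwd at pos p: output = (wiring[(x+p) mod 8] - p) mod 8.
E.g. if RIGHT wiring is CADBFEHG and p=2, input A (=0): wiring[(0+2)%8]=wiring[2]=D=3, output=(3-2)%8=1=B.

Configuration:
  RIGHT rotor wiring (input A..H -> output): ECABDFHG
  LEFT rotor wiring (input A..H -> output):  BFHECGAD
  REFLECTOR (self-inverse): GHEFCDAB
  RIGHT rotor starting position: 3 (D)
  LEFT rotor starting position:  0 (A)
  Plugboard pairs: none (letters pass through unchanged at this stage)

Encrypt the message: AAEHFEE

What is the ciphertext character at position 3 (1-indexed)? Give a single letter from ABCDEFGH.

Char 1 ('A'): step: R->4, L=0; A->plug->A->R->H->L->D->refl->F->L'->B->R'->B->plug->B
Char 2 ('A'): step: R->5, L=0; A->plug->A->R->A->L->B->refl->H->L'->C->R'->B->plug->B
Char 3 ('E'): step: R->6, L=0; E->plug->E->R->C->L->H->refl->B->L'->A->R'->B->plug->B

B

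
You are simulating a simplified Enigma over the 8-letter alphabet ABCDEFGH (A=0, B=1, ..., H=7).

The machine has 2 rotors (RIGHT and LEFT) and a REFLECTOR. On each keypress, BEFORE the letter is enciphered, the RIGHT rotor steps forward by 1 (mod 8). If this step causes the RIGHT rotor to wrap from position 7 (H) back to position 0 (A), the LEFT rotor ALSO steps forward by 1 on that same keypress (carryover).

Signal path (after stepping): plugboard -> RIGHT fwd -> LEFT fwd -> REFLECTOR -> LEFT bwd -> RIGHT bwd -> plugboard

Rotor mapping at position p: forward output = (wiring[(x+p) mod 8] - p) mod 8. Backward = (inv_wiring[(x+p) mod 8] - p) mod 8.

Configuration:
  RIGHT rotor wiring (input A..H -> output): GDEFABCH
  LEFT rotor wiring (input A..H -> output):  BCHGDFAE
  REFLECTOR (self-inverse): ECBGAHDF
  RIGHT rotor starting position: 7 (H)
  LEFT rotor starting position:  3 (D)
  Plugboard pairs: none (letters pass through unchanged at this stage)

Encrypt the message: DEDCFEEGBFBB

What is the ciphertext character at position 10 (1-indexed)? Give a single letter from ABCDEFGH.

Char 1 ('D'): step: R->0, L->4 (L advanced); D->plug->D->R->F->L->G->refl->D->L'->G->R'->A->plug->A
Char 2 ('E'): step: R->1, L=4; E->plug->E->R->A->L->H->refl->F->L'->E->R'->C->plug->C
Char 3 ('D'): step: R->2, L=4; D->plug->D->R->H->L->C->refl->B->L'->B->R'->H->plug->H
Char 4 ('C'): step: R->3, L=4; C->plug->C->R->G->L->D->refl->G->L'->F->R'->B->plug->B
Char 5 ('F'): step: R->4, L=4; F->plug->F->R->H->L->C->refl->B->L'->B->R'->H->plug->H
Char 6 ('E'): step: R->5, L=4; E->plug->E->R->G->L->D->refl->G->L'->F->R'->B->plug->B
Char 7 ('E'): step: R->6, L=4; E->plug->E->R->G->L->D->refl->G->L'->F->R'->D->plug->D
Char 8 ('G'): step: R->7, L=4; G->plug->G->R->C->L->E->refl->A->L'->D->R'->H->plug->H
Char 9 ('B'): step: R->0, L->5 (L advanced); B->plug->B->R->D->L->E->refl->A->L'->A->R'->E->plug->E
Char 10 ('F'): step: R->1, L=5; F->plug->F->R->B->L->D->refl->G->L'->H->R'->D->plug->D

D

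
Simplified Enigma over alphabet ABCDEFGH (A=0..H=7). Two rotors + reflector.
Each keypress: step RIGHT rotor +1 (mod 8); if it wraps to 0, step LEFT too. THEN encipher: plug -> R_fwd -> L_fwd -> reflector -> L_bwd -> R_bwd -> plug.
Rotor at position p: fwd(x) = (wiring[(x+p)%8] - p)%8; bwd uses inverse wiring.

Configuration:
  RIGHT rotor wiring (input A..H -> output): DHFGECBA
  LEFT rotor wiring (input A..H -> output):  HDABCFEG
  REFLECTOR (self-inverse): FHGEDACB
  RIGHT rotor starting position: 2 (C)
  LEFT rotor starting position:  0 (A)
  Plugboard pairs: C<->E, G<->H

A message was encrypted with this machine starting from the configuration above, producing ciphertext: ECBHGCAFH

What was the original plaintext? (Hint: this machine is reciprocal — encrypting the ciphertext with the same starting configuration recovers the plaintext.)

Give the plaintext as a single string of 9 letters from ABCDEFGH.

Char 1 ('E'): step: R->3, L=0; E->plug->C->R->H->L->G->refl->C->L'->E->R'->G->plug->H
Char 2 ('C'): step: R->4, L=0; C->plug->E->R->H->L->G->refl->C->L'->E->R'->D->plug->D
Char 3 ('B'): step: R->5, L=0; B->plug->B->R->E->L->C->refl->G->L'->H->R'->H->plug->G
Char 4 ('H'): step: R->6, L=0; H->plug->G->R->G->L->E->refl->D->L'->B->R'->D->plug->D
Char 5 ('G'): step: R->7, L=0; G->plug->H->R->C->L->A->refl->F->L'->F->R'->F->plug->F
Char 6 ('C'): step: R->0, L->1 (L advanced); C->plug->E->R->E->L->E->refl->D->L'->F->R'->C->plug->E
Char 7 ('A'): step: R->1, L=1; A->plug->A->R->G->L->F->refl->A->L'->C->R'->H->plug->G
Char 8 ('F'): step: R->2, L=1; F->plug->F->R->G->L->F->refl->A->L'->C->R'->C->plug->E
Char 9 ('H'): step: R->3, L=1; H->plug->G->R->E->L->E->refl->D->L'->F->R'->E->plug->C

Answer: HDGDFEGEC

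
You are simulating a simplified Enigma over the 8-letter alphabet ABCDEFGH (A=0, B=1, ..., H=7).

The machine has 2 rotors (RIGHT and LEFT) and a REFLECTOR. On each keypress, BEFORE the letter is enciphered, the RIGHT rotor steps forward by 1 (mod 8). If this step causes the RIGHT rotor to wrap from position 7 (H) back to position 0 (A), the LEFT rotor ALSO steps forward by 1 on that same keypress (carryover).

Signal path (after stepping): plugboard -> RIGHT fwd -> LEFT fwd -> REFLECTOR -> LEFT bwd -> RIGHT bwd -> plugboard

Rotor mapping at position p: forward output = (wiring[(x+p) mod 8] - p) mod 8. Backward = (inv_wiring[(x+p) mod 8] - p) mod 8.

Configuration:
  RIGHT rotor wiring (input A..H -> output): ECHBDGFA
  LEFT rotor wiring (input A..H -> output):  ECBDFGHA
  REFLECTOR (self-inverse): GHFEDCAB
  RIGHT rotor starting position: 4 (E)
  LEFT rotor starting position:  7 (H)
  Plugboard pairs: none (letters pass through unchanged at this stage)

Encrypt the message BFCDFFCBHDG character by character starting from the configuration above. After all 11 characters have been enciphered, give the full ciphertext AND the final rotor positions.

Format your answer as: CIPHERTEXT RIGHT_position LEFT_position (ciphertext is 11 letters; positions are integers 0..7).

Char 1 ('B'): step: R->5, L=7; B->plug->B->R->A->L->B->refl->H->L'->G->R'->H->plug->H
Char 2 ('F'): step: R->6, L=7; F->plug->F->R->D->L->C->refl->F->L'->B->R'->E->plug->E
Char 3 ('C'): step: R->7, L=7; C->plug->C->R->D->L->C->refl->F->L'->B->R'->A->plug->A
Char 4 ('D'): step: R->0, L->0 (L advanced); D->plug->D->R->B->L->C->refl->F->L'->E->R'->A->plug->A
Char 5 ('F'): step: R->1, L=0; F->plug->F->R->E->L->F->refl->C->L'->B->R'->A->plug->A
Char 6 ('F'): step: R->2, L=0; F->plug->F->R->G->L->H->refl->B->L'->C->R'->G->plug->G
Char 7 ('C'): step: R->3, L=0; C->plug->C->R->D->L->D->refl->E->L'->A->R'->B->plug->B
Char 8 ('B'): step: R->4, L=0; B->plug->B->R->C->L->B->refl->H->L'->G->R'->F->plug->F
Char 9 ('H'): step: R->5, L=0; H->plug->H->R->G->L->H->refl->B->L'->C->R'->F->plug->F
Char 10 ('D'): step: R->6, L=0; D->plug->D->R->E->L->F->refl->C->L'->B->R'->E->plug->E
Char 11 ('G'): step: R->7, L=0; G->plug->G->R->H->L->A->refl->G->L'->F->R'->B->plug->B
Final: ciphertext=HEAAAGBFFEB, RIGHT=7, LEFT=0

Answer: HEAAAGBFFEB 7 0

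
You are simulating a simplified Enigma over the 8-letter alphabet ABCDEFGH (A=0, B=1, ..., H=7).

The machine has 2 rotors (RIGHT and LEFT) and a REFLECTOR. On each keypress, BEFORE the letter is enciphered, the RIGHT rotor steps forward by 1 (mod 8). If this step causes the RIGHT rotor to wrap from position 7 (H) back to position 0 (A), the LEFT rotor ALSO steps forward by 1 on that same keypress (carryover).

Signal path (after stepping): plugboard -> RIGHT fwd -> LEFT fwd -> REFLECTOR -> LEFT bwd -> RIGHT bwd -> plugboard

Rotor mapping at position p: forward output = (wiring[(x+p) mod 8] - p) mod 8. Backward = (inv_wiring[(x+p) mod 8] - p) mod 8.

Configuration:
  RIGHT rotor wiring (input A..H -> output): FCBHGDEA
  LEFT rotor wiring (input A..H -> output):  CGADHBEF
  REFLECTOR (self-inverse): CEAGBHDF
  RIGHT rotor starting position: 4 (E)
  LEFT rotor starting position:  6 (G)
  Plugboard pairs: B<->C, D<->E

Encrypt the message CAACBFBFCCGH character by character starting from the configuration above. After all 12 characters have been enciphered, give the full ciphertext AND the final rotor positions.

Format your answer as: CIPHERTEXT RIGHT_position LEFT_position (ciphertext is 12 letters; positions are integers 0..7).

Answer: ECHEECEGGBBC 0 0

Derivation:
Char 1 ('C'): step: R->5, L=6; C->plug->B->R->H->L->D->refl->G->L'->A->R'->D->plug->E
Char 2 ('A'): step: R->6, L=6; A->plug->A->R->G->L->B->refl->E->L'->C->R'->B->plug->C
Char 3 ('A'): step: R->7, L=6; A->plug->A->R->B->L->H->refl->F->L'->F->R'->H->plug->H
Char 4 ('C'): step: R->0, L->7 (L advanced); C->plug->B->R->C->L->H->refl->F->L'->H->R'->D->plug->E
Char 5 ('B'): step: R->1, L=7; B->plug->C->R->G->L->C->refl->A->L'->F->R'->D->plug->E
Char 6 ('F'): step: R->2, L=7; F->plug->F->R->G->L->C->refl->A->L'->F->R'->B->plug->C
Char 7 ('B'): step: R->3, L=7; B->plug->C->R->A->L->G->refl->D->L'->B->R'->D->plug->E
Char 8 ('F'): step: R->4, L=7; F->plug->F->R->G->L->C->refl->A->L'->F->R'->G->plug->G
Char 9 ('C'): step: R->5, L=7; C->plug->B->R->H->L->F->refl->H->L'->C->R'->G->plug->G
Char 10 ('C'): step: R->6, L=7; C->plug->B->R->C->L->H->refl->F->L'->H->R'->C->plug->B
Char 11 ('G'): step: R->7, L=7; G->plug->G->R->E->L->E->refl->B->L'->D->R'->C->plug->B
Char 12 ('H'): step: R->0, L->0 (L advanced); H->plug->H->R->A->L->C->refl->A->L'->C->R'->B->plug->C
Final: ciphertext=ECHEECEGGBBC, RIGHT=0, LEFT=0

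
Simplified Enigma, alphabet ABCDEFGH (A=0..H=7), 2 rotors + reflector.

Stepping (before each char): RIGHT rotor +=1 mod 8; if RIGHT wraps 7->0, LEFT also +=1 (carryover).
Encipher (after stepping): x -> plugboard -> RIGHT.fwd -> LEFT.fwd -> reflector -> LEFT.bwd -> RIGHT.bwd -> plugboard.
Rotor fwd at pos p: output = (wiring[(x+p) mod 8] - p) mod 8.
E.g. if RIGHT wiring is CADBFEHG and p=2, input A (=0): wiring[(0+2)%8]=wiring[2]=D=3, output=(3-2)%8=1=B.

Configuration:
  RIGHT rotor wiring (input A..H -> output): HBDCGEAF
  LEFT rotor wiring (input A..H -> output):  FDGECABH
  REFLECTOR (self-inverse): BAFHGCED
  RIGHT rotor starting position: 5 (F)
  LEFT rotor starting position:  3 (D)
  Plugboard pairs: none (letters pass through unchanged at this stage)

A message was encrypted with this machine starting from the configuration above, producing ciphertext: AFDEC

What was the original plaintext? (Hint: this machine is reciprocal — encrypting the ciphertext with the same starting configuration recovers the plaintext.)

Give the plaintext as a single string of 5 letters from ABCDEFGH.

Answer: EHEDH

Derivation:
Char 1 ('A'): step: R->6, L=3; A->plug->A->R->C->L->F->refl->C->L'->F->R'->E->plug->E
Char 2 ('F'): step: R->7, L=3; F->plug->F->R->H->L->D->refl->H->L'->B->R'->H->plug->H
Char 3 ('D'): step: R->0, L->4 (L advanced); D->plug->D->R->C->L->F->refl->C->L'->G->R'->E->plug->E
Char 4 ('E'): step: R->1, L=4; E->plug->E->R->D->L->D->refl->H->L'->F->R'->D->plug->D
Char 5 ('C'): step: R->2, L=4; C->plug->C->R->E->L->B->refl->A->L'->H->R'->H->plug->H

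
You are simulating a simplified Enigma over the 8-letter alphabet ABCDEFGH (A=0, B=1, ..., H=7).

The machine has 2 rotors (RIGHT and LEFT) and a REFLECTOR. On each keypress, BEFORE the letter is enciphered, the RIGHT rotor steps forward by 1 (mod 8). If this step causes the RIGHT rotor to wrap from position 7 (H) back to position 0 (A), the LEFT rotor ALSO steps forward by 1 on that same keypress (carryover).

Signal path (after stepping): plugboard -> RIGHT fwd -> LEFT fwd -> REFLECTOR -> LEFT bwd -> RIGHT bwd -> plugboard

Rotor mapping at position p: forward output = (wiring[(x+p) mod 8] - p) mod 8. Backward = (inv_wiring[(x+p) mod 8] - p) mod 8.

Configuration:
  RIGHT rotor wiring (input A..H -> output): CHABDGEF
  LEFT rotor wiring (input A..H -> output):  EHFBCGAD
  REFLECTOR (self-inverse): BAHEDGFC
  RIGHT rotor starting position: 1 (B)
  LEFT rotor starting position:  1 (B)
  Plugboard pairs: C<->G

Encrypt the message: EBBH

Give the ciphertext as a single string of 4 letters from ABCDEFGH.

Answer: FCFD

Derivation:
Char 1 ('E'): step: R->2, L=1; E->plug->E->R->C->L->A->refl->B->L'->D->R'->F->plug->F
Char 2 ('B'): step: R->3, L=1; B->plug->B->R->A->L->G->refl->F->L'->E->R'->G->plug->C
Char 3 ('B'): step: R->4, L=1; B->plug->B->R->C->L->A->refl->B->L'->D->R'->F->plug->F
Char 4 ('H'): step: R->5, L=1; H->plug->H->R->G->L->C->refl->H->L'->F->R'->D->plug->D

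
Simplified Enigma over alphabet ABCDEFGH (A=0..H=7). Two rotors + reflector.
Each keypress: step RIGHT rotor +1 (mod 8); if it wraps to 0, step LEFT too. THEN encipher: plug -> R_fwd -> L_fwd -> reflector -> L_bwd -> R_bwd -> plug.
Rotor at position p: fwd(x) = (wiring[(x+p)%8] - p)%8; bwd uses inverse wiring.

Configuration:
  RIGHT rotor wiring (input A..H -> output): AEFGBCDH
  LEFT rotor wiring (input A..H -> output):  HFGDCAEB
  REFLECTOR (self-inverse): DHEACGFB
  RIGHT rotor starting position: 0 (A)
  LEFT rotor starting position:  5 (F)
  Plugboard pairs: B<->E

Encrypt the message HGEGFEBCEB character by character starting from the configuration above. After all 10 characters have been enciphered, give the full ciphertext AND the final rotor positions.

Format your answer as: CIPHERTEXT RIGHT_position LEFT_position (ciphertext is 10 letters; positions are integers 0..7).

Answer: GCCAHADABE 2 6

Derivation:
Char 1 ('H'): step: R->1, L=5; H->plug->H->R->H->L->F->refl->G->L'->G->R'->G->plug->G
Char 2 ('G'): step: R->2, L=5; G->plug->G->R->G->L->G->refl->F->L'->H->R'->C->plug->C
Char 3 ('E'): step: R->3, L=5; E->plug->B->R->G->L->G->refl->F->L'->H->R'->C->plug->C
Char 4 ('G'): step: R->4, L=5; G->plug->G->R->B->L->H->refl->B->L'->F->R'->A->plug->A
Char 5 ('F'): step: R->5, L=5; F->plug->F->R->A->L->D->refl->A->L'->E->R'->H->plug->H
Char 6 ('E'): step: R->6, L=5; E->plug->B->R->B->L->H->refl->B->L'->F->R'->A->plug->A
Char 7 ('B'): step: R->7, L=5; B->plug->E->R->H->L->F->refl->G->L'->G->R'->D->plug->D
Char 8 ('C'): step: R->0, L->6 (L advanced); C->plug->C->R->F->L->F->refl->G->L'->A->R'->A->plug->A
Char 9 ('E'): step: R->1, L=6; E->plug->B->R->E->L->A->refl->D->L'->B->R'->E->plug->B
Char 10 ('B'): step: R->2, L=6; B->plug->E->R->B->L->D->refl->A->L'->E->R'->B->plug->E
Final: ciphertext=GCCAHADABE, RIGHT=2, LEFT=6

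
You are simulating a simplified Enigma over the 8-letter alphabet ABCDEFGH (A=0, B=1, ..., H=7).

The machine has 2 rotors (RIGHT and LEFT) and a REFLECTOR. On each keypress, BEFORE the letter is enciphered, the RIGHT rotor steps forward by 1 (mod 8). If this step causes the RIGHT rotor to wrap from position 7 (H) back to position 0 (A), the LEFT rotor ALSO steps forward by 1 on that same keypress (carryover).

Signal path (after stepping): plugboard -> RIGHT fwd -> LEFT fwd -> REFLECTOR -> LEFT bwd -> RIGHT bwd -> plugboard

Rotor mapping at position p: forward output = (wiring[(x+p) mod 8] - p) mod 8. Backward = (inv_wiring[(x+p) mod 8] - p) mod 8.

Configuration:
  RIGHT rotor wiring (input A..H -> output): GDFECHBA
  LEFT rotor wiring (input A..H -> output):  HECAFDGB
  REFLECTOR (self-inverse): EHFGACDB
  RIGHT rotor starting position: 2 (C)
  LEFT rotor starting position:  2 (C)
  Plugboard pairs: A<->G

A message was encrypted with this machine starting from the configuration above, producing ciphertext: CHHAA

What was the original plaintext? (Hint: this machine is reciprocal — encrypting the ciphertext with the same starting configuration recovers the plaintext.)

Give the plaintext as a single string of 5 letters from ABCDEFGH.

Answer: ADCCC

Derivation:
Char 1 ('C'): step: R->3, L=2; C->plug->C->R->E->L->E->refl->A->L'->A->R'->G->plug->A
Char 2 ('H'): step: R->4, L=2; H->plug->H->R->A->L->A->refl->E->L'->E->R'->D->plug->D
Char 3 ('H'): step: R->5, L=2; H->plug->H->R->F->L->H->refl->B->L'->D->R'->C->plug->C
Char 4 ('A'): step: R->6, L=2; A->plug->G->R->E->L->E->refl->A->L'->A->R'->C->plug->C
Char 5 ('A'): step: R->7, L=2; A->plug->G->R->A->L->A->refl->E->L'->E->R'->C->plug->C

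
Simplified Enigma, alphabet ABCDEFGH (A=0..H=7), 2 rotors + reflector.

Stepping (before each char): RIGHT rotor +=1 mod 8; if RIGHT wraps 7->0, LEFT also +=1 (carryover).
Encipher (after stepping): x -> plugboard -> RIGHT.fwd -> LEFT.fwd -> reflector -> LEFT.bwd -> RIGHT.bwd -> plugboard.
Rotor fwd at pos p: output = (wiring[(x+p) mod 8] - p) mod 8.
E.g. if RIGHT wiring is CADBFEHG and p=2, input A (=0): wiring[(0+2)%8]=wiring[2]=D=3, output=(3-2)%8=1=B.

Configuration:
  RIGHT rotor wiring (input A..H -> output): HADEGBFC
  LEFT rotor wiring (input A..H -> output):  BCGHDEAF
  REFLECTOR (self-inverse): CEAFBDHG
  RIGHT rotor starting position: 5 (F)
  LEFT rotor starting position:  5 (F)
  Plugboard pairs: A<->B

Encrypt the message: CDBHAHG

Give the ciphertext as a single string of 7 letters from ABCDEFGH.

Char 1 ('C'): step: R->6, L=5; C->plug->C->R->B->L->D->refl->F->L'->E->R'->B->plug->A
Char 2 ('D'): step: R->7, L=5; D->plug->D->R->E->L->F->refl->D->L'->B->R'->C->plug->C
Char 3 ('B'): step: R->0, L->6 (L advanced); B->plug->A->R->H->L->G->refl->H->L'->B->R'->F->plug->F
Char 4 ('H'): step: R->1, L=6; H->plug->H->R->G->L->F->refl->D->L'->C->R'->B->plug->A
Char 5 ('A'): step: R->2, L=6; A->plug->B->R->C->L->D->refl->F->L'->G->R'->H->plug->H
Char 6 ('H'): step: R->3, L=6; H->plug->H->R->A->L->C->refl->A->L'->E->R'->F->plug->F
Char 7 ('G'): step: R->4, L=6; G->plug->G->R->H->L->G->refl->H->L'->B->R'->C->plug->C

Answer: ACFAHFC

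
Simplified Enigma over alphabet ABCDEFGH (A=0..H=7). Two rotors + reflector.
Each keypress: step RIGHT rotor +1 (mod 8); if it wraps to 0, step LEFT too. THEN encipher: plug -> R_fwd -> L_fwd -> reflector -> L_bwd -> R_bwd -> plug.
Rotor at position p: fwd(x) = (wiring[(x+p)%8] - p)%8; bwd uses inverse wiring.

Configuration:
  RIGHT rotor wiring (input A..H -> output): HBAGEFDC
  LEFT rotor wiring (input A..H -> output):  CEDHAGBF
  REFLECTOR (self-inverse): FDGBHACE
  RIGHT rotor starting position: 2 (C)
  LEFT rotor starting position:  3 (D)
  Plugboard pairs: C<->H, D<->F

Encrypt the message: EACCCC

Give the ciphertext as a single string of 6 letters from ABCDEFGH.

Char 1 ('E'): step: R->3, L=3; E->plug->E->R->H->L->A->refl->F->L'->B->R'->B->plug->B
Char 2 ('A'): step: R->4, L=3; A->plug->A->R->A->L->E->refl->H->L'->F->R'->F->plug->D
Char 3 ('C'): step: R->5, L=3; C->plug->H->R->H->L->A->refl->F->L'->B->R'->G->plug->G
Char 4 ('C'): step: R->6, L=3; C->plug->H->R->H->L->A->refl->F->L'->B->R'->C->plug->H
Char 5 ('C'): step: R->7, L=3; C->plug->H->R->E->L->C->refl->G->L'->D->R'->A->plug->A
Char 6 ('C'): step: R->0, L->4 (L advanced); C->plug->H->R->C->L->F->refl->A->L'->F->R'->F->plug->D

Answer: BDGHAD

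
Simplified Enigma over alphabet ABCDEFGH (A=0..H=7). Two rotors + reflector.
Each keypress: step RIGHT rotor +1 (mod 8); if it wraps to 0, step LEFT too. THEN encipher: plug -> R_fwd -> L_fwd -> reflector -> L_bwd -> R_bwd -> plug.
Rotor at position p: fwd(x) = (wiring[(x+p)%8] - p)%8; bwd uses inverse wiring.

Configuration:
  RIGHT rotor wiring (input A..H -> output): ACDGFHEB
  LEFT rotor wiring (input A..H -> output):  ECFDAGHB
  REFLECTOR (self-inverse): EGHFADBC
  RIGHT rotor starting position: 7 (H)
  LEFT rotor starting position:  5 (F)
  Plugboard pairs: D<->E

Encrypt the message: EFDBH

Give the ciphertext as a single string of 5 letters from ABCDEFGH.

Answer: GHHHC

Derivation:
Char 1 ('E'): step: R->0, L->6 (L advanced); E->plug->D->R->G->L->C->refl->H->L'->E->R'->G->plug->G
Char 2 ('F'): step: R->1, L=6; F->plug->F->R->D->L->E->refl->A->L'->H->R'->H->plug->H
Char 3 ('D'): step: R->2, L=6; D->plug->E->R->C->L->G->refl->B->L'->A->R'->H->plug->H
Char 4 ('B'): step: R->3, L=6; B->plug->B->R->C->L->G->refl->B->L'->A->R'->H->plug->H
Char 5 ('H'): step: R->4, L=6; H->plug->H->R->C->L->G->refl->B->L'->A->R'->C->plug->C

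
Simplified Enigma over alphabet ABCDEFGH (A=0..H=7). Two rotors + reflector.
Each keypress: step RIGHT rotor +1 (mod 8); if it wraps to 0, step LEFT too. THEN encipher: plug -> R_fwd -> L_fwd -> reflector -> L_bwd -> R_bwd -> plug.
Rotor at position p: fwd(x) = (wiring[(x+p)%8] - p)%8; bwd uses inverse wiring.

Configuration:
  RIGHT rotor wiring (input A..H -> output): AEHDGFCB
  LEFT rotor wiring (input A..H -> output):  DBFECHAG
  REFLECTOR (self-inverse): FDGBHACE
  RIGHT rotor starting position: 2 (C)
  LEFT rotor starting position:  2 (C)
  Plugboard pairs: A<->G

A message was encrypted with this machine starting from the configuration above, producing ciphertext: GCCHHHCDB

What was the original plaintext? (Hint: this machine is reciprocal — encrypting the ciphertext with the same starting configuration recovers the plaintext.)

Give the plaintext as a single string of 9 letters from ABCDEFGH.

Char 1 ('G'): step: R->3, L=2; G->plug->A->R->A->L->D->refl->B->L'->G->R'->E->plug->E
Char 2 ('C'): step: R->4, L=2; C->plug->C->R->G->L->B->refl->D->L'->A->R'->F->plug->F
Char 3 ('C'): step: R->5, L=2; C->plug->C->R->E->L->G->refl->C->L'->B->R'->H->plug->H
Char 4 ('H'): step: R->6, L=2; H->plug->H->R->H->L->H->refl->E->L'->F->R'->F->plug->F
Char 5 ('H'): step: R->7, L=2; H->plug->H->R->D->L->F->refl->A->L'->C->R'->A->plug->G
Char 6 ('H'): step: R->0, L->3 (L advanced); H->plug->H->R->B->L->H->refl->E->L'->C->R'->G->plug->A
Char 7 ('C'): step: R->1, L=3; C->plug->C->R->C->L->E->refl->H->L'->B->R'->F->plug->F
Char 8 ('D'): step: R->2, L=3; D->plug->D->R->D->L->F->refl->A->L'->F->R'->A->plug->G
Char 9 ('B'): step: R->3, L=3; B->plug->B->R->D->L->F->refl->A->L'->F->R'->F->plug->F

Answer: EFHFGAFGF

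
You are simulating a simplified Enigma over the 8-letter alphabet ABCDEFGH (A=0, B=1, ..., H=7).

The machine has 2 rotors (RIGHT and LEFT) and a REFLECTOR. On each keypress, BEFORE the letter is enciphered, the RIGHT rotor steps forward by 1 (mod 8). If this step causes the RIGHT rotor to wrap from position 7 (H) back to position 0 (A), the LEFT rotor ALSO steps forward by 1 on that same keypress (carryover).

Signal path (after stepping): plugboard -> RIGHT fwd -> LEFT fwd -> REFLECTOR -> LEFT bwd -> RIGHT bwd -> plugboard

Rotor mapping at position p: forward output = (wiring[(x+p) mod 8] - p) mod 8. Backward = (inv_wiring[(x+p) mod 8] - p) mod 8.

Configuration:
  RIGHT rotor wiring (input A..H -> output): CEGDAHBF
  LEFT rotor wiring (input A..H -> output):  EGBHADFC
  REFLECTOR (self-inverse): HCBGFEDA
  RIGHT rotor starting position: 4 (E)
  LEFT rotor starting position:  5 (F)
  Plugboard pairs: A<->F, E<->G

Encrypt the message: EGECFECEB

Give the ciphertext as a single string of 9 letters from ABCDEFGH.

Char 1 ('E'): step: R->5, L=5; E->plug->G->R->G->L->C->refl->B->L'->E->R'->B->plug->B
Char 2 ('G'): step: R->6, L=5; G->plug->E->R->A->L->G->refl->D->L'->H->R'->B->plug->B
Char 3 ('E'): step: R->7, L=5; E->plug->G->R->A->L->G->refl->D->L'->H->R'->D->plug->D
Char 4 ('C'): step: R->0, L->6 (L advanced); C->plug->C->R->G->L->C->refl->B->L'->F->R'->H->plug->H
Char 5 ('F'): step: R->1, L=6; F->plug->A->R->D->L->A->refl->H->L'->A->R'->F->plug->A
Char 6 ('E'): step: R->2, L=6; E->plug->G->R->A->L->H->refl->A->L'->D->R'->F->plug->A
Char 7 ('C'): step: R->3, L=6; C->plug->C->R->E->L->D->refl->G->L'->C->R'->E->plug->G
Char 8 ('E'): step: R->4, L=6; E->plug->G->R->C->L->G->refl->D->L'->E->R'->A->plug->F
Char 9 ('B'): step: R->5, L=6; B->plug->B->R->E->L->D->refl->G->L'->C->R'->A->plug->F

Answer: BBDHAAGFF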